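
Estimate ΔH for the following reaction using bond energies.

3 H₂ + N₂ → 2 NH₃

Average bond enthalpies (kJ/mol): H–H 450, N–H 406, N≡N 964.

ΔH ≈ −122 kJ

Bonds broken (reactants):
  H–H: 3 × 450 = 1350
  N≡N: 1 × 964 = 964
  Σ(broken) = 2314 kJ
Bonds formed (products):
  N–H: 6 × 406 = 2436
  Σ(formed) = 2436 kJ
ΔH = Σ(broken) − Σ(formed) = 2314 − 2436 = −122 kJ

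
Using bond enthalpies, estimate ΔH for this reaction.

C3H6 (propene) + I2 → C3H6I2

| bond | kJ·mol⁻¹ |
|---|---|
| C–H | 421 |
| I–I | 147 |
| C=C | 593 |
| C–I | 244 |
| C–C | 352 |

Bonds broken (reactants):
  C–C: 1 × 352 = 352
  C–H: 6 × 421 = 2526
  C=C: 1 × 593 = 593
  I–I: 1 × 147 = 147
  Σ(broken) = 3618 kJ
Bonds formed (products):
  C–C: 2 × 352 = 704
  C–H: 6 × 421 = 2526
  C–I: 2 × 244 = 488
  Σ(formed) = 3718 kJ
ΔH = Σ(broken) − Σ(formed) = 3618 − 3718 = −100 kJ

ΔH ≈ −100 kJ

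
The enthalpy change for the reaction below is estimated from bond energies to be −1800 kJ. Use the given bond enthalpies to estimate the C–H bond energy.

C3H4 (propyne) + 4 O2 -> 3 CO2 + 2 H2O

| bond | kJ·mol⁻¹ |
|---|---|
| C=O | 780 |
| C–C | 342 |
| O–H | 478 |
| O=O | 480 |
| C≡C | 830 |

Let D be the C–H bond energy.
Σ(broken) = 1×830 + 1×342 + 4×D + 4×480 = 3092 + 4D
Σ(formed) = 6×780 + 4×478 = 6592
ΔH = Σ(broken) − Σ(formed) = (3092 + 4D) − (6592) = −3500 + 4D
Setting this equal to −1800 kJ gives 4D = 1700, so D = 425 kJ/mol.

D(C–H) ≈ 425 kJ/mol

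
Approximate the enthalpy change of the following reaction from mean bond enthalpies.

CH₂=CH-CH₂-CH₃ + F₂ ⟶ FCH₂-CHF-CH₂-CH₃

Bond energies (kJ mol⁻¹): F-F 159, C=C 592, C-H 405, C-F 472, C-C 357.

Bonds broken (reactants):
  C-C: 2 × 357 = 714
  C-H: 8 × 405 = 3240
  C=C: 1 × 592 = 592
  F-F: 1 × 159 = 159
  Σ(broken) = 4705 kJ
Bonds formed (products):
  C-C: 3 × 357 = 1071
  C-F: 2 × 472 = 944
  C-H: 8 × 405 = 3240
  Σ(formed) = 5255 kJ
ΔH = Σ(broken) − Σ(formed) = 4705 − 5255 = −550 kJ

ΔH ≈ −550 kJ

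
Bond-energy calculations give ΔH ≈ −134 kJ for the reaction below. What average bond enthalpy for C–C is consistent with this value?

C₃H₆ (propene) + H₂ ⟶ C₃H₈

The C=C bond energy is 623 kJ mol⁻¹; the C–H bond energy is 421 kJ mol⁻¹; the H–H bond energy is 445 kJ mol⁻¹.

Let D be the C–C bond energy.
Σ(broken) = 1×D + 6×421 + 1×623 + 1×445 = 3594 + D
Σ(formed) = 2×D + 8×421 = 3368 + 2D
ΔH = Σ(broken) − Σ(formed) = (3594 + D) − (3368 + 2D) = +226 − D
Setting this equal to −134 kJ gives D = 360 kJ/mol.

D(C–C) ≈ 360 kJ/mol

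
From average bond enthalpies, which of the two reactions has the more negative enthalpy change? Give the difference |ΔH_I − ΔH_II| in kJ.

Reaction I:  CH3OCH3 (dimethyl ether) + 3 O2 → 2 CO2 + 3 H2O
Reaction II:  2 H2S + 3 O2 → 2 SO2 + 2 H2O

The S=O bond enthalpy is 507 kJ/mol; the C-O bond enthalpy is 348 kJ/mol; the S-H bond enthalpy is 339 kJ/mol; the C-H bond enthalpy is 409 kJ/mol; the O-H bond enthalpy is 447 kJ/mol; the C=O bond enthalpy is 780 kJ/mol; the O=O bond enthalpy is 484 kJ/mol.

Reaction I:
  Bonds broken (reactants):
    C-H: 6 × 409 = 2454
    C-O: 2 × 348 = 696
    O=O: 3 × 484 = 1452
    Σ(broken) = 4602 kJ
  Bonds formed (products):
    C=O: 4 × 780 = 3120
    O-H: 6 × 447 = 2682
    Σ(formed) = 5802 kJ
  ΔH_I = 4602 − 5802 = −1200 kJ
Reaction II:
  Bonds broken (reactants):
    O=O: 3 × 484 = 1452
    S-H: 4 × 339 = 1356
    Σ(broken) = 2808 kJ
  Bonds formed (products):
    O-H: 4 × 447 = 1788
    S=O: 4 × 507 = 2028
    Σ(formed) = 3816 kJ
  ΔH_II = 2808 − 3816 = −1008 kJ
ΔH_I − ΔH_II = −192 kJ, so reaction I has the more negative ΔH; |ΔH_I − ΔH_II| = 192 kJ.

Reaction I, by 192 kJ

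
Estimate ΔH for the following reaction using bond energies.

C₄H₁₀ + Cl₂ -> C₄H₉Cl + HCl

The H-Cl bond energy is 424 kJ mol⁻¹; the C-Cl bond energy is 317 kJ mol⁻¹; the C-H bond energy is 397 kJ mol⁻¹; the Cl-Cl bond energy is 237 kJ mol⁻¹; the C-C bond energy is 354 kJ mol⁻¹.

ΔH ≈ −107 kJ

Bonds broken (reactants):
  C-C: 3 × 354 = 1062
  C-H: 10 × 397 = 3970
  Cl-Cl: 1 × 237 = 237
  Σ(broken) = 5269 kJ
Bonds formed (products):
  C-C: 3 × 354 = 1062
  C-Cl: 1 × 317 = 317
  C-H: 9 × 397 = 3573
  H-Cl: 1 × 424 = 424
  Σ(formed) = 5376 kJ
ΔH = Σ(broken) − Σ(formed) = 5269 − 5376 = −107 kJ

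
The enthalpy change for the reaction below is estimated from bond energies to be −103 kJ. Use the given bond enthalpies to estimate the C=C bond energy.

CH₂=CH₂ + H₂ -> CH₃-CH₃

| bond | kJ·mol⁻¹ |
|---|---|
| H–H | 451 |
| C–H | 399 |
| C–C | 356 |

D(C=C) ≈ 600 kJ/mol

Let D be the C=C bond energy.
Σ(broken) = 4×399 + 1×D + 1×451 = 2047 + D
Σ(formed) = 1×356 + 6×399 = 2750
ΔH = Σ(broken) − Σ(formed) = (2047 + D) − (2750) = −703 + D
Setting this equal to −103 kJ gives D = 600 kJ/mol.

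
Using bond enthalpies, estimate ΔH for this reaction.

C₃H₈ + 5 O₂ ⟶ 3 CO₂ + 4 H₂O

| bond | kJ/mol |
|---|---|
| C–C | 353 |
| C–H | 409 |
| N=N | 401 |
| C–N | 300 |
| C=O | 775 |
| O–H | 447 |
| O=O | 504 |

ΔH ≈ −1728 kJ

Bonds broken (reactants):
  C–C: 2 × 353 = 706
  C–H: 8 × 409 = 3272
  O=O: 5 × 504 = 2520
  Σ(broken) = 6498 kJ
Bonds formed (products):
  C=O: 6 × 775 = 4650
  O–H: 8 × 447 = 3576
  Σ(formed) = 8226 kJ
ΔH = Σ(broken) − Σ(formed) = 6498 − 8226 = −1728 kJ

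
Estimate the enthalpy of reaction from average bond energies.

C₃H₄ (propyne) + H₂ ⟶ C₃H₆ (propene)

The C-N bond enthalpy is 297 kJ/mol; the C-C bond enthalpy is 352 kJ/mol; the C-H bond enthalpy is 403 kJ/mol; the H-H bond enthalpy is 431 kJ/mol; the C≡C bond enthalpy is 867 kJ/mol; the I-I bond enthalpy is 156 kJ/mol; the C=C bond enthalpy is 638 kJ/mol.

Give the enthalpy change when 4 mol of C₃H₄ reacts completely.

Bonds broken (reactants):
  C≡C: 1 × 867 = 867
  C-C: 1 × 352 = 352
  C-H: 4 × 403 = 1612
  H-H: 1 × 431 = 431
  Σ(broken) = 3262 kJ
Bonds formed (products):
  C-C: 1 × 352 = 352
  C-H: 6 × 403 = 2418
  C=C: 1 × 638 = 638
  Σ(formed) = 3408 kJ
ΔH = Σ(broken) − Σ(formed) = 3262 − 3408 = −146 kJ
For 4× the reaction as written: 4 × (−146) = −584 kJ

ΔH = −584 kJ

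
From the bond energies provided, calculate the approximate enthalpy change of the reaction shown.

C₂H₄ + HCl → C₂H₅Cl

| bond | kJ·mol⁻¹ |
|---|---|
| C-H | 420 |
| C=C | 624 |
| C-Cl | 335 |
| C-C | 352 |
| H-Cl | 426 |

Bonds broken (reactants):
  C-H: 4 × 420 = 1680
  C=C: 1 × 624 = 624
  H-Cl: 1 × 426 = 426
  Σ(broken) = 2730 kJ
Bonds formed (products):
  C-C: 1 × 352 = 352
  C-Cl: 1 × 335 = 335
  C-H: 5 × 420 = 2100
  Σ(formed) = 2787 kJ
ΔH = Σ(broken) − Σ(formed) = 2730 − 2787 = −57 kJ

ΔH ≈ −57 kJ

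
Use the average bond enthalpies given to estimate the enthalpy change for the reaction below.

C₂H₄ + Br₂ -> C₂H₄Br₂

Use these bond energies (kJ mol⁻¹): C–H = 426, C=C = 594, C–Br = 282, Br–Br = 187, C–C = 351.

Bonds broken (reactants):
  Br–Br: 1 × 187 = 187
  C–H: 4 × 426 = 1704
  C=C: 1 × 594 = 594
  Σ(broken) = 2485 kJ
Bonds formed (products):
  C–Br: 2 × 282 = 564
  C–C: 1 × 351 = 351
  C–H: 4 × 426 = 1704
  Σ(formed) = 2619 kJ
ΔH = Σ(broken) − Σ(formed) = 2485 − 2619 = −134 kJ

ΔH ≈ −134 kJ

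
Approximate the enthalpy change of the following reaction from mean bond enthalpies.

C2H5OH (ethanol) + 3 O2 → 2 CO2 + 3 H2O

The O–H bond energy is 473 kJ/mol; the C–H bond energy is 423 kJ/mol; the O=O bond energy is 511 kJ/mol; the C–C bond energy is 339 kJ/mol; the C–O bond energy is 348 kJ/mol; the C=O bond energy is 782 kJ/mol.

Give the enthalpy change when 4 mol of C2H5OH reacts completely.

Bonds broken (reactants):
  C–C: 1 × 339 = 339
  C–H: 5 × 423 = 2115
  C–O: 1 × 348 = 348
  O–H: 1 × 473 = 473
  O=O: 3 × 511 = 1533
  Σ(broken) = 4808 kJ
Bonds formed (products):
  C=O: 4 × 782 = 3128
  O–H: 6 × 473 = 2838
  Σ(formed) = 5966 kJ
ΔH = Σ(broken) − Σ(formed) = 4808 − 5966 = −1158 kJ
For 4× the reaction as written: 4 × (−1158) = −4632 kJ

ΔH = −4632 kJ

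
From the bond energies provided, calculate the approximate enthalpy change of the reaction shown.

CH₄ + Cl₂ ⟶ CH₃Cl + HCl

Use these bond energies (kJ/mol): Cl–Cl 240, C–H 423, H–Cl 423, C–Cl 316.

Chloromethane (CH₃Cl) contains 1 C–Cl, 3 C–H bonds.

Bonds broken (reactants):
  C–H: 4 × 423 = 1692
  Cl–Cl: 1 × 240 = 240
  Σ(broken) = 1932 kJ
Bonds formed (products):
  C–Cl: 1 × 316 = 316
  C–H: 3 × 423 = 1269
  H–Cl: 1 × 423 = 423
  Σ(formed) = 2008 kJ
ΔH = Σ(broken) − Σ(formed) = 1932 − 2008 = −76 kJ

ΔH ≈ −76 kJ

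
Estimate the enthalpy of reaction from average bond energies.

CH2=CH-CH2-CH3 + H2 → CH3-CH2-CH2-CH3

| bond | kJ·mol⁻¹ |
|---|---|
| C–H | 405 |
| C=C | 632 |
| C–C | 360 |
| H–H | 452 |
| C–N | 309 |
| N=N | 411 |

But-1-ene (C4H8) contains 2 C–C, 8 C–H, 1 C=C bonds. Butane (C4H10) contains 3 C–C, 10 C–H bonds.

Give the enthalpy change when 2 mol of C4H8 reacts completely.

Bonds broken (reactants):
  C–C: 2 × 360 = 720
  C–H: 8 × 405 = 3240
  C=C: 1 × 632 = 632
  H–H: 1 × 452 = 452
  Σ(broken) = 5044 kJ
Bonds formed (products):
  C–C: 3 × 360 = 1080
  C–H: 10 × 405 = 4050
  Σ(formed) = 5130 kJ
ΔH = Σ(broken) − Σ(formed) = 5044 − 5130 = −86 kJ
For 2× the reaction as written: 2 × (−86) = −172 kJ

ΔH = −172 kJ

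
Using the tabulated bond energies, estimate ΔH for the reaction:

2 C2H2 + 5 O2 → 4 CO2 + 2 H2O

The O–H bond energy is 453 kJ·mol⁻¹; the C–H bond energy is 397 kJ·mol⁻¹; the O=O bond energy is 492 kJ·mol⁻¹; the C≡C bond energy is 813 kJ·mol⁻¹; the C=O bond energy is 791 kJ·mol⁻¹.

Bonds broken (reactants):
  C≡C: 2 × 813 = 1626
  C–H: 4 × 397 = 1588
  O=O: 5 × 492 = 2460
  Σ(broken) = 5674 kJ
Bonds formed (products):
  C=O: 8 × 791 = 6328
  O–H: 4 × 453 = 1812
  Σ(formed) = 8140 kJ
ΔH = Σ(broken) − Σ(formed) = 5674 − 8140 = −2466 kJ

ΔH ≈ −2466 kJ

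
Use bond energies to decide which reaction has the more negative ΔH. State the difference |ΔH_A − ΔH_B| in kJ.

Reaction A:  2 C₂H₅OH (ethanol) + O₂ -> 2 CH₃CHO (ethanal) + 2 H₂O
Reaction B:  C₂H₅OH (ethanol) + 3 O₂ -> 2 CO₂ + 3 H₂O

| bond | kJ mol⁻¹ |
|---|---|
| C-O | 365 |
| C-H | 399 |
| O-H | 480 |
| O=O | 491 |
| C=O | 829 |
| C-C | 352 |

Reaction A:
  Bonds broken (reactants):
    C-C: 2 × 352 = 704
    C-H: 10 × 399 = 3990
    C-O: 2 × 365 = 730
    O-H: 2 × 480 = 960
    O=O: 1 × 491 = 491
    Σ(broken) = 6875 kJ
  Bonds formed (products):
    C-C: 2 × 352 = 704
    C-H: 8 × 399 = 3192
    C=O: 2 × 829 = 1658
    O-H: 4 × 480 = 1920
    Σ(formed) = 7474 kJ
  ΔH_A = 6875 − 7474 = −599 kJ
Reaction B:
  Bonds broken (reactants):
    C-C: 1 × 352 = 352
    C-H: 5 × 399 = 1995
    C-O: 1 × 365 = 365
    O-H: 1 × 480 = 480
    O=O: 3 × 491 = 1473
    Σ(broken) = 4665 kJ
  Bonds formed (products):
    C=O: 4 × 829 = 3316
    O-H: 6 × 480 = 2880
    Σ(formed) = 6196 kJ
  ΔH_B = 4665 − 6196 = −1531 kJ
ΔH_A − ΔH_B = +932 kJ, so reaction B has the more negative ΔH; |ΔH_A − ΔH_B| = 932 kJ.

Reaction B, by 932 kJ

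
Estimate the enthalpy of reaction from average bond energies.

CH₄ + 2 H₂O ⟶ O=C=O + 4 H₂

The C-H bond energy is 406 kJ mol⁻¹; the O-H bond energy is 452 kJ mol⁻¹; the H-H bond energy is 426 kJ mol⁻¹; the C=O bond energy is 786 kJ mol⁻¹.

Bonds broken (reactants):
  C-H: 4 × 406 = 1624
  O-H: 4 × 452 = 1808
  Σ(broken) = 3432 kJ
Bonds formed (products):
  C=O: 2 × 786 = 1572
  H-H: 4 × 426 = 1704
  Σ(formed) = 3276 kJ
ΔH = Σ(broken) − Σ(formed) = 3432 − 3276 = +156 kJ

ΔH ≈ +156 kJ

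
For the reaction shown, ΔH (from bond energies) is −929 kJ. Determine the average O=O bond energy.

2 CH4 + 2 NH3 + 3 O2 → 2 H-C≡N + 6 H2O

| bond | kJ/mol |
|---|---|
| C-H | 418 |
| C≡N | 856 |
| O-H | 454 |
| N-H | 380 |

Let D be the O=O bond energy.
Σ(broken) = 8×418 + 6×380 + 3×D = 5624 + 3D
Σ(formed) = 2×856 + 2×418 + 12×454 = 7996
ΔH = Σ(broken) − Σ(formed) = (5624 + 3D) − (7996) = −2372 + 3D
Setting this equal to −929 kJ gives 3D = 1443, so D = 481 kJ/mol.

D(O=O) ≈ 481 kJ/mol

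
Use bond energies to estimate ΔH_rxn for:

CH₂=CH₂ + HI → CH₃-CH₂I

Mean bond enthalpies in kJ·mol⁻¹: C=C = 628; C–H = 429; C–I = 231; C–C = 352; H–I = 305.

ΔH ≈ −79 kJ

Bonds broken (reactants):
  C–H: 4 × 429 = 1716
  C=C: 1 × 628 = 628
  H–I: 1 × 305 = 305
  Σ(broken) = 2649 kJ
Bonds formed (products):
  C–C: 1 × 352 = 352
  C–H: 5 × 429 = 2145
  C–I: 1 × 231 = 231
  Σ(formed) = 2728 kJ
ΔH = Σ(broken) − Σ(formed) = 2649 − 2728 = −79 kJ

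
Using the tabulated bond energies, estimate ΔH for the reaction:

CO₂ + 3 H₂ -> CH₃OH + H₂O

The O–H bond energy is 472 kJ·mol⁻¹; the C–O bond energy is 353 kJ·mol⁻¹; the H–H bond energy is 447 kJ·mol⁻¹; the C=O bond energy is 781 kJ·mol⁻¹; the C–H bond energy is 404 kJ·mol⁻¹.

Bonds broken (reactants):
  C=O: 2 × 781 = 1562
  H–H: 3 × 447 = 1341
  Σ(broken) = 2903 kJ
Bonds formed (products):
  C–H: 3 × 404 = 1212
  C–O: 1 × 353 = 353
  O–H: 3 × 472 = 1416
  Σ(formed) = 2981 kJ
ΔH = Σ(broken) − Σ(formed) = 2903 − 2981 = −78 kJ

ΔH ≈ −78 kJ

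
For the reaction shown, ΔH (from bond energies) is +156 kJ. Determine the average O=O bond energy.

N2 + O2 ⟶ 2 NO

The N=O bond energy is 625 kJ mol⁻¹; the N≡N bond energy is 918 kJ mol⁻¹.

D(O=O) ≈ 488 kJ/mol

Let D be the O=O bond energy.
Σ(broken) = 1×918 + 1×D = 918 + D
Σ(formed) = 2×625 = 1250
ΔH = Σ(broken) − Σ(formed) = (918 + D) − (1250) = −332 + D
Setting this equal to +156 kJ gives D = 488 kJ/mol.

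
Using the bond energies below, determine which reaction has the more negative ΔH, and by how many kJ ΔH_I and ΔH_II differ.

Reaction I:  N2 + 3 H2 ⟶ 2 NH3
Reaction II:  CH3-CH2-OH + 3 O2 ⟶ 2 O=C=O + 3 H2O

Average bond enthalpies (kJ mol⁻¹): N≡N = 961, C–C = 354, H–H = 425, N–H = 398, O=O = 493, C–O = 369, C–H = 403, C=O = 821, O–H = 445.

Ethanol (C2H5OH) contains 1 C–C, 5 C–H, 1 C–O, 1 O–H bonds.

Reaction I:
  Bonds broken (reactants):
    H–H: 3 × 425 = 1275
    N≡N: 1 × 961 = 961
    Σ(broken) = 2236 kJ
  Bonds formed (products):
    N–H: 6 × 398 = 2388
    Σ(formed) = 2388 kJ
  ΔH_I = 2236 − 2388 = −152 kJ
Reaction II:
  Bonds broken (reactants):
    C–C: 1 × 354 = 354
    C–H: 5 × 403 = 2015
    C–O: 1 × 369 = 369
    O–H: 1 × 445 = 445
    O=O: 3 × 493 = 1479
    Σ(broken) = 4662 kJ
  Bonds formed (products):
    C=O: 4 × 821 = 3284
    O–H: 6 × 445 = 2670
    Σ(formed) = 5954 kJ
  ΔH_II = 4662 − 5954 = −1292 kJ
ΔH_I − ΔH_II = +1140 kJ, so reaction II has the more negative ΔH; |ΔH_I − ΔH_II| = 1140 kJ.

Reaction II, by 1140 kJ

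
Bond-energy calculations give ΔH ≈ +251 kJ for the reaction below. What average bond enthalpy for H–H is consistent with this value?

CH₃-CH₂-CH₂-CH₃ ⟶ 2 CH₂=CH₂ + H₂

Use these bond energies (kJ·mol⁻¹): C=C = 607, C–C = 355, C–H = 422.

D(H–H) ≈ 444 kJ/mol

Let D be the H–H bond energy.
Σ(broken) = 3×355 + 10×422 = 5285
Σ(formed) = 8×422 + 2×607 + 1×D = 4590 + D
ΔH = Σ(broken) − Σ(formed) = (5285) − (4590 + D) = +695 − D
Setting this equal to +251 kJ gives D = 444 kJ/mol.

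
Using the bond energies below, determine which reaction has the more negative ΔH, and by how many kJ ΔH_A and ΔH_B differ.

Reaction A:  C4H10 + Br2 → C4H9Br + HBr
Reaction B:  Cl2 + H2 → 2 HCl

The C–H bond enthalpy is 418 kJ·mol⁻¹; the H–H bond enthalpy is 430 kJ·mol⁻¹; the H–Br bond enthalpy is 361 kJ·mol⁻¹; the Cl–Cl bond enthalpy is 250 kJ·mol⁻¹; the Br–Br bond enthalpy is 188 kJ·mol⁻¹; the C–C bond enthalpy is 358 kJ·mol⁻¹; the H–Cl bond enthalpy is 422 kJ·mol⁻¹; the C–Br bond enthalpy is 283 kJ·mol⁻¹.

Reaction A:
  Bonds broken (reactants):
    Br–Br: 1 × 188 = 188
    C–C: 3 × 358 = 1074
    C–H: 10 × 418 = 4180
    Σ(broken) = 5442 kJ
  Bonds formed (products):
    C–Br: 1 × 283 = 283
    C–C: 3 × 358 = 1074
    C–H: 9 × 418 = 3762
    H–Br: 1 × 361 = 361
    Σ(formed) = 5480 kJ
  ΔH_A = 5442 − 5480 = −38 kJ
Reaction B:
  Bonds broken (reactants):
    Cl–Cl: 1 × 250 = 250
    H–H: 1 × 430 = 430
    Σ(broken) = 680 kJ
  Bonds formed (products):
    H–Cl: 2 × 422 = 844
    Σ(formed) = 844 kJ
  ΔH_B = 680 − 844 = −164 kJ
ΔH_A − ΔH_B = +126 kJ, so reaction B has the more negative ΔH; |ΔH_A − ΔH_B| = 126 kJ.

Reaction B, by 126 kJ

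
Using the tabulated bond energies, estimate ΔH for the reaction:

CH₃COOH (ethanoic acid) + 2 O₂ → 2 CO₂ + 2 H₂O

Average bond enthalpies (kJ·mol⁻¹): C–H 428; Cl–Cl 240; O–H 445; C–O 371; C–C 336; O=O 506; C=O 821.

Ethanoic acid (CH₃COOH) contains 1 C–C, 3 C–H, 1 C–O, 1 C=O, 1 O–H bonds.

Bonds broken (reactants):
  C–C: 1 × 336 = 336
  C–H: 3 × 428 = 1284
  C–O: 1 × 371 = 371
  C=O: 1 × 821 = 821
  O–H: 1 × 445 = 445
  O=O: 2 × 506 = 1012
  Σ(broken) = 4269 kJ
Bonds formed (products):
  C=O: 4 × 821 = 3284
  O–H: 4 × 445 = 1780
  Σ(formed) = 5064 kJ
ΔH = Σ(broken) − Σ(formed) = 4269 − 5064 = −795 kJ

ΔH ≈ −795 kJ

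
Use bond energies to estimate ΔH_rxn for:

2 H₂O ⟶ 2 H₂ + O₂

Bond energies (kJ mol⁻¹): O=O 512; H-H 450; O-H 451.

Bonds broken (reactants):
  O-H: 4 × 451 = 1804
  Σ(broken) = 1804 kJ
Bonds formed (products):
  H-H: 2 × 450 = 900
  O=O: 1 × 512 = 512
  Σ(formed) = 1412 kJ
ΔH = Σ(broken) − Σ(formed) = 1804 − 1412 = +392 kJ

ΔH ≈ +392 kJ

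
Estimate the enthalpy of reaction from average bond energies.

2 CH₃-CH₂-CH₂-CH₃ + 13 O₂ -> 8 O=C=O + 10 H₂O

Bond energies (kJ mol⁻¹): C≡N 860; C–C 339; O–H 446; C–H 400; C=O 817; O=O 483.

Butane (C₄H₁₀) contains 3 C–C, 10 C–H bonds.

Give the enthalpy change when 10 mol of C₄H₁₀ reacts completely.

Bonds broken (reactants):
  C–C: 6 × 339 = 2034
  C–H: 20 × 400 = 8000
  O=O: 13 × 483 = 6279
  Σ(broken) = 16313 kJ
Bonds formed (products):
  C=O: 16 × 817 = 13072
  O–H: 20 × 446 = 8920
  Σ(formed) = 21992 kJ
ΔH = Σ(broken) − Σ(formed) = 16313 − 21992 = −5679 kJ
For 5× the reaction as written: 5 × (−5679) = −28395 kJ

ΔH = −28395 kJ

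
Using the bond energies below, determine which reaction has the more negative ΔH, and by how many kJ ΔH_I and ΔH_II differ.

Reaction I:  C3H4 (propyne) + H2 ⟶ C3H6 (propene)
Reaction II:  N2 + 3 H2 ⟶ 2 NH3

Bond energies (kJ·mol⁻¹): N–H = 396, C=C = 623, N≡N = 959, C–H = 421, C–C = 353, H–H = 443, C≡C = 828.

Reaction I, by 106 kJ

Reaction I:
  Bonds broken (reactants):
    C≡C: 1 × 828 = 828
    C–C: 1 × 353 = 353
    C–H: 4 × 421 = 1684
    H–H: 1 × 443 = 443
    Σ(broken) = 3308 kJ
  Bonds formed (products):
    C–C: 1 × 353 = 353
    C–H: 6 × 421 = 2526
    C=C: 1 × 623 = 623
    Σ(formed) = 3502 kJ
  ΔH_I = 3308 − 3502 = −194 kJ
Reaction II:
  Bonds broken (reactants):
    H–H: 3 × 443 = 1329
    N≡N: 1 × 959 = 959
    Σ(broken) = 2288 kJ
  Bonds formed (products):
    N–H: 6 × 396 = 2376
    Σ(formed) = 2376 kJ
  ΔH_II = 2288 − 2376 = −88 kJ
ΔH_I − ΔH_II = −106 kJ, so reaction I has the more negative ΔH; |ΔH_I − ΔH_II| = 106 kJ.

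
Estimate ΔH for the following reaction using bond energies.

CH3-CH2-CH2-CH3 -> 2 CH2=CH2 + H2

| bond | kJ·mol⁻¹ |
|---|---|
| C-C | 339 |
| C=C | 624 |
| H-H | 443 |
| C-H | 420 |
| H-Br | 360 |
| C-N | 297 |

Bonds broken (reactants):
  C-C: 3 × 339 = 1017
  C-H: 10 × 420 = 4200
  Σ(broken) = 5217 kJ
Bonds formed (products):
  C-H: 8 × 420 = 3360
  C=C: 2 × 624 = 1248
  H-H: 1 × 443 = 443
  Σ(formed) = 5051 kJ
ΔH = Σ(broken) − Σ(formed) = 5217 − 5051 = +166 kJ

ΔH ≈ +166 kJ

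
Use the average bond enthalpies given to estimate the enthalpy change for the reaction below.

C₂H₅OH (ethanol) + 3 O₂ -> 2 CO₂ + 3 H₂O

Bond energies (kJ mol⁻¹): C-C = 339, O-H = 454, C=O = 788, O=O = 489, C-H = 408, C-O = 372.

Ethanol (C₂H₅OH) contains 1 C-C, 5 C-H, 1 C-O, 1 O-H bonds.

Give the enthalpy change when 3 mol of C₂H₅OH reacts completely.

Bonds broken (reactants):
  C-C: 1 × 339 = 339
  C-H: 5 × 408 = 2040
  C-O: 1 × 372 = 372
  O-H: 1 × 454 = 454
  O=O: 3 × 489 = 1467
  Σ(broken) = 4672 kJ
Bonds formed (products):
  C=O: 4 × 788 = 3152
  O-H: 6 × 454 = 2724
  Σ(formed) = 5876 kJ
ΔH = Σ(broken) − Σ(formed) = 4672 − 5876 = −1204 kJ
For 3× the reaction as written: 3 × (−1204) = −3612 kJ

ΔH = −3612 kJ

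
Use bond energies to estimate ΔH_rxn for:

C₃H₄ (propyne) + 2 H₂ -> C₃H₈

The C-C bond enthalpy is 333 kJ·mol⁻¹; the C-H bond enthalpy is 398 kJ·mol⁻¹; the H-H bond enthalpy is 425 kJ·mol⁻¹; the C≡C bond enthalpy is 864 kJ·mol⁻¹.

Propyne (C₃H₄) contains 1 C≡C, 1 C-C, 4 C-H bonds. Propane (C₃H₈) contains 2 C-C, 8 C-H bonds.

ΔH ≈ −211 kJ

Bonds broken (reactants):
  C≡C: 1 × 864 = 864
  C-C: 1 × 333 = 333
  C-H: 4 × 398 = 1592
  H-H: 2 × 425 = 850
  Σ(broken) = 3639 kJ
Bonds formed (products):
  C-C: 2 × 333 = 666
  C-H: 8 × 398 = 3184
  Σ(formed) = 3850 kJ
ΔH = Σ(broken) − Σ(formed) = 3639 − 3850 = −211 kJ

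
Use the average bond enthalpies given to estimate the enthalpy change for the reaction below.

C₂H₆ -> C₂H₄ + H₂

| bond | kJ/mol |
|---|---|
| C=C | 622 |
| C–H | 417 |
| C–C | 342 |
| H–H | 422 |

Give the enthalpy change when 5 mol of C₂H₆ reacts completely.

ΔH = +660 kJ

Bonds broken (reactants):
  C–C: 1 × 342 = 342
  C–H: 6 × 417 = 2502
  Σ(broken) = 2844 kJ
Bonds formed (products):
  C–H: 4 × 417 = 1668
  C=C: 1 × 622 = 622
  H–H: 1 × 422 = 422
  Σ(formed) = 2712 kJ
ΔH = Σ(broken) − Σ(formed) = 2844 − 2712 = +132 kJ
For 5× the reaction as written: 5 × (+132) = +660 kJ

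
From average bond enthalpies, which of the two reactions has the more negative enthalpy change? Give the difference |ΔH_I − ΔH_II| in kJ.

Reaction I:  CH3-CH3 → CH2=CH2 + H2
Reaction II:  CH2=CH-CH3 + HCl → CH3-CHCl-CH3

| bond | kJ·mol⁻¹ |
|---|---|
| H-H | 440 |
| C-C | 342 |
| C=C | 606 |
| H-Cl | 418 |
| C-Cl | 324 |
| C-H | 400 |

Reaction II, by 138 kJ

Reaction I:
  Bonds broken (reactants):
    C-C: 1 × 342 = 342
    C-H: 6 × 400 = 2400
    Σ(broken) = 2742 kJ
  Bonds formed (products):
    C-H: 4 × 400 = 1600
    C=C: 1 × 606 = 606
    H-H: 1 × 440 = 440
    Σ(formed) = 2646 kJ
  ΔH_I = 2742 − 2646 = +96 kJ
Reaction II:
  Bonds broken (reactants):
    C-C: 1 × 342 = 342
    C-H: 6 × 400 = 2400
    C=C: 1 × 606 = 606
    H-Cl: 1 × 418 = 418
    Σ(broken) = 3766 kJ
  Bonds formed (products):
    C-C: 2 × 342 = 684
    C-Cl: 1 × 324 = 324
    C-H: 7 × 400 = 2800
    Σ(formed) = 3808 kJ
  ΔH_II = 3766 − 3808 = −42 kJ
ΔH_I − ΔH_II = +138 kJ, so reaction II has the more negative ΔH; |ΔH_I − ΔH_II| = 138 kJ.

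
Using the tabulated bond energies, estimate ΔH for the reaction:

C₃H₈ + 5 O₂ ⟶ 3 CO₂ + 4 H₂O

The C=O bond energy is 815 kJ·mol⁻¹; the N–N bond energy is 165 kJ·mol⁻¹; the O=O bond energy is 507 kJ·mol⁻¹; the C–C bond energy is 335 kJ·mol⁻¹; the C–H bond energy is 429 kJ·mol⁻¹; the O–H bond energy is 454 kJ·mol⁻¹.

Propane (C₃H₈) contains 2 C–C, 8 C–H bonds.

ΔH ≈ −1885 kJ

Bonds broken (reactants):
  C–C: 2 × 335 = 670
  C–H: 8 × 429 = 3432
  O=O: 5 × 507 = 2535
  Σ(broken) = 6637 kJ
Bonds formed (products):
  C=O: 6 × 815 = 4890
  O–H: 8 × 454 = 3632
  Σ(formed) = 8522 kJ
ΔH = Σ(broken) − Σ(formed) = 6637 − 8522 = −1885 kJ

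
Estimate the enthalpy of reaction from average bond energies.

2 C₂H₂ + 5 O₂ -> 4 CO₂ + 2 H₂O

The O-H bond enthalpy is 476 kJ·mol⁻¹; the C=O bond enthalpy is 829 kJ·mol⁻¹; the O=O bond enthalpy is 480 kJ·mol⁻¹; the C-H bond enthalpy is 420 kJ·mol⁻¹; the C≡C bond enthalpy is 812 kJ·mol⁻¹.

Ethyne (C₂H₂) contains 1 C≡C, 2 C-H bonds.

Bonds broken (reactants):
  C≡C: 2 × 812 = 1624
  C-H: 4 × 420 = 1680
  O=O: 5 × 480 = 2400
  Σ(broken) = 5704 kJ
Bonds formed (products):
  C=O: 8 × 829 = 6632
  O-H: 4 × 476 = 1904
  Σ(formed) = 8536 kJ
ΔH = Σ(broken) − Σ(formed) = 5704 − 8536 = −2832 kJ

ΔH ≈ −2832 kJ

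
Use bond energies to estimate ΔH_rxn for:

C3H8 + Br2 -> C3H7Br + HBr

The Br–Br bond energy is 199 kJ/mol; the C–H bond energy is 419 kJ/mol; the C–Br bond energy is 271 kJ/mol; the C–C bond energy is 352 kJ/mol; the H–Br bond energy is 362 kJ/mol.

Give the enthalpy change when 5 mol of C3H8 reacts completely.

Bonds broken (reactants):
  Br–Br: 1 × 199 = 199
  C–C: 2 × 352 = 704
  C–H: 8 × 419 = 3352
  Σ(broken) = 4255 kJ
Bonds formed (products):
  C–Br: 1 × 271 = 271
  C–C: 2 × 352 = 704
  C–H: 7 × 419 = 2933
  H–Br: 1 × 362 = 362
  Σ(formed) = 4270 kJ
ΔH = Σ(broken) − Σ(formed) = 4255 − 4270 = −15 kJ
For 5× the reaction as written: 5 × (−15) = −75 kJ

ΔH = −75 kJ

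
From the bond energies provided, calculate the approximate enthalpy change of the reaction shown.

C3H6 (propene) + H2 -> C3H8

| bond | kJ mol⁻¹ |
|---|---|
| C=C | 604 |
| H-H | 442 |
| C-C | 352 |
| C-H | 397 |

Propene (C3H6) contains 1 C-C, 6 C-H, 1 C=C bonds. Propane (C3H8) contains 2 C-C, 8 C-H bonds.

Bonds broken (reactants):
  C-C: 1 × 352 = 352
  C-H: 6 × 397 = 2382
  C=C: 1 × 604 = 604
  H-H: 1 × 442 = 442
  Σ(broken) = 3780 kJ
Bonds formed (products):
  C-C: 2 × 352 = 704
  C-H: 8 × 397 = 3176
  Σ(formed) = 3880 kJ
ΔH = Σ(broken) − Σ(formed) = 3780 − 3880 = −100 kJ

ΔH ≈ −100 kJ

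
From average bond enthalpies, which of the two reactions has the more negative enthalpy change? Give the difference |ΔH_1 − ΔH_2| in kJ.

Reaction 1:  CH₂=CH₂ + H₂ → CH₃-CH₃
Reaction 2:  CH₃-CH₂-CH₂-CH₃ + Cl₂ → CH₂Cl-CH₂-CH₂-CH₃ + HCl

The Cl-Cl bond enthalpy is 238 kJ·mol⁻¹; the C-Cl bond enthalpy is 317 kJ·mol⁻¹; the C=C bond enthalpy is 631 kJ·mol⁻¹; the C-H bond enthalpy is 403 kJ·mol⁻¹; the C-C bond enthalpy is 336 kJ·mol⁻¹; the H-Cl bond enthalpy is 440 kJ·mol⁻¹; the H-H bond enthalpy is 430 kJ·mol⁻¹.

Reaction 2, by 35 kJ

Reaction 1:
  Bonds broken (reactants):
    C-H: 4 × 403 = 1612
    C=C: 1 × 631 = 631
    H-H: 1 × 430 = 430
    Σ(broken) = 2673 kJ
  Bonds formed (products):
    C-C: 1 × 336 = 336
    C-H: 6 × 403 = 2418
    Σ(formed) = 2754 kJ
  ΔH_1 = 2673 − 2754 = −81 kJ
Reaction 2:
  Bonds broken (reactants):
    C-C: 3 × 336 = 1008
    C-H: 10 × 403 = 4030
    Cl-Cl: 1 × 238 = 238
    Σ(broken) = 5276 kJ
  Bonds formed (products):
    C-C: 3 × 336 = 1008
    C-Cl: 1 × 317 = 317
    C-H: 9 × 403 = 3627
    H-Cl: 1 × 440 = 440
    Σ(formed) = 5392 kJ
  ΔH_2 = 5276 − 5392 = −116 kJ
ΔH_1 − ΔH_2 = +35 kJ, so reaction 2 has the more negative ΔH; |ΔH_1 − ΔH_2| = 35 kJ.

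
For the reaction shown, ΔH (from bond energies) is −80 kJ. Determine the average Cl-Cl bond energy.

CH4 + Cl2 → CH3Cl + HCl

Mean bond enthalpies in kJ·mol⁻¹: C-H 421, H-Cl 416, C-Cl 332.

D(Cl-Cl) ≈ 247 kJ/mol

Let D be the Cl-Cl bond energy.
Σ(broken) = 4×421 + 1×D = 1684 + D
Σ(formed) = 1×332 + 3×421 + 1×416 = 2011
ΔH = Σ(broken) − Σ(formed) = (1684 + D) − (2011) = −327 + D
Setting this equal to −80 kJ gives D = 247 kJ/mol.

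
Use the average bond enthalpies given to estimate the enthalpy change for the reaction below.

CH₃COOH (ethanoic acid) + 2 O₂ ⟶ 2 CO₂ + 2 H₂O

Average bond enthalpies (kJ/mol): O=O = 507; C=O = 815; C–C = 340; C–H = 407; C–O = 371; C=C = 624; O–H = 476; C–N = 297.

Bonds broken (reactants):
  C–C: 1 × 340 = 340
  C–H: 3 × 407 = 1221
  C–O: 1 × 371 = 371
  C=O: 1 × 815 = 815
  O–H: 1 × 476 = 476
  O=O: 2 × 507 = 1014
  Σ(broken) = 4237 kJ
Bonds formed (products):
  C=O: 4 × 815 = 3260
  O–H: 4 × 476 = 1904
  Σ(formed) = 5164 kJ
ΔH = Σ(broken) − Σ(formed) = 4237 − 5164 = −927 kJ

ΔH ≈ −927 kJ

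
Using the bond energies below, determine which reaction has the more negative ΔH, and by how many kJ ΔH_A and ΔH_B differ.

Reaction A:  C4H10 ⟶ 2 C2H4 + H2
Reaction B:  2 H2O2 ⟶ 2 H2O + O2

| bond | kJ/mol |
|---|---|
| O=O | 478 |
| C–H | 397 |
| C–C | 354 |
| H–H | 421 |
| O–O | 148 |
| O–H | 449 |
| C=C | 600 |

Reaction B, by 417 kJ

Reaction A:
  Bonds broken (reactants):
    C–C: 3 × 354 = 1062
    C–H: 10 × 397 = 3970
    Σ(broken) = 5032 kJ
  Bonds formed (products):
    C–H: 8 × 397 = 3176
    C=C: 2 × 600 = 1200
    H–H: 1 × 421 = 421
    Σ(formed) = 4797 kJ
  ΔH_A = 5032 − 4797 = +235 kJ
Reaction B:
  Bonds broken (reactants):
    O–H: 4 × 449 = 1796
    O–O: 2 × 148 = 296
    Σ(broken) = 2092 kJ
  Bonds formed (products):
    O–H: 4 × 449 = 1796
    O=O: 1 × 478 = 478
    Σ(formed) = 2274 kJ
  ΔH_B = 2092 − 2274 = −182 kJ
ΔH_A − ΔH_B = +417 kJ, so reaction B has the more negative ΔH; |ΔH_A − ΔH_B| = 417 kJ.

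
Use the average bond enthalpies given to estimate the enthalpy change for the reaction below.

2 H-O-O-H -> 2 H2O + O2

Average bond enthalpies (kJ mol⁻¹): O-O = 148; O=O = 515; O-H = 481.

Bonds broken (reactants):
  O-H: 4 × 481 = 1924
  O-O: 2 × 148 = 296
  Σ(broken) = 2220 kJ
Bonds formed (products):
  O-H: 4 × 481 = 1924
  O=O: 1 × 515 = 515
  Σ(formed) = 2439 kJ
ΔH = Σ(broken) − Σ(formed) = 2220 − 2439 = −219 kJ

ΔH ≈ −219 kJ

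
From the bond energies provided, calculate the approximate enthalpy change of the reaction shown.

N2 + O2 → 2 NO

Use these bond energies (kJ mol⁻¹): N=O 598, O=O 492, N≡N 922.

ΔH ≈ +218 kJ

Bonds broken (reactants):
  N≡N: 1 × 922 = 922
  O=O: 1 × 492 = 492
  Σ(broken) = 1414 kJ
Bonds formed (products):
  N=O: 2 × 598 = 1196
  Σ(formed) = 1196 kJ
ΔH = Σ(broken) − Σ(formed) = 1414 − 1196 = +218 kJ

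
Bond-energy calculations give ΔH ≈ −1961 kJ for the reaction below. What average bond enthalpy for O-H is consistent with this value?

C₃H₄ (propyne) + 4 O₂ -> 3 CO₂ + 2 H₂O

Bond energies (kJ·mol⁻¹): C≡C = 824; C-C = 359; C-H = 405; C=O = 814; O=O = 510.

Let D be the O-H bond energy.
Σ(broken) = 1×824 + 1×359 + 4×405 + 4×510 = 4843
Σ(formed) = 6×814 + 4×D = 4884 + 4D
ΔH = Σ(broken) − Σ(formed) = (4843) − (4884 + 4D) = −41 − 4D
Setting this equal to −1961 kJ gives 4D = 1920, so D = 480 kJ/mol.

D(O-H) ≈ 480 kJ/mol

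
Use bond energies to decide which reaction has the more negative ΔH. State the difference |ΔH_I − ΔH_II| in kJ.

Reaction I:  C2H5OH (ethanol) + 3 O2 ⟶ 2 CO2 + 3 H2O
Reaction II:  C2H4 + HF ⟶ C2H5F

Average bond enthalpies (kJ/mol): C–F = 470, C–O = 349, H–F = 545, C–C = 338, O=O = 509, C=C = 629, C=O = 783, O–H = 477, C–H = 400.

Reaction I, by 1269 kJ

Reaction I:
  Bonds broken (reactants):
    C–C: 1 × 338 = 338
    C–H: 5 × 400 = 2000
    C–O: 1 × 349 = 349
    O–H: 1 × 477 = 477
    O=O: 3 × 509 = 1527
    Σ(broken) = 4691 kJ
  Bonds formed (products):
    C=O: 4 × 783 = 3132
    O–H: 6 × 477 = 2862
    Σ(formed) = 5994 kJ
  ΔH_I = 4691 − 5994 = −1303 kJ
Reaction II:
  Bonds broken (reactants):
    C–H: 4 × 400 = 1600
    C=C: 1 × 629 = 629
    H–F: 1 × 545 = 545
    Σ(broken) = 2774 kJ
  Bonds formed (products):
    C–C: 1 × 338 = 338
    C–F: 1 × 470 = 470
    C–H: 5 × 400 = 2000
    Σ(formed) = 2808 kJ
  ΔH_II = 2774 − 2808 = −34 kJ
ΔH_I − ΔH_II = −1269 kJ, so reaction I has the more negative ΔH; |ΔH_I − ΔH_II| = 1269 kJ.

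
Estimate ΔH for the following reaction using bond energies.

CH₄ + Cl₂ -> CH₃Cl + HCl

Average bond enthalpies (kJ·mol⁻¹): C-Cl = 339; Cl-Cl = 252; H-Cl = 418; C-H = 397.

ΔH ≈ −108 kJ

Bonds broken (reactants):
  C-H: 4 × 397 = 1588
  Cl-Cl: 1 × 252 = 252
  Σ(broken) = 1840 kJ
Bonds formed (products):
  C-Cl: 1 × 339 = 339
  C-H: 3 × 397 = 1191
  H-Cl: 1 × 418 = 418
  Σ(formed) = 1948 kJ
ΔH = Σ(broken) − Σ(formed) = 1840 − 1948 = −108 kJ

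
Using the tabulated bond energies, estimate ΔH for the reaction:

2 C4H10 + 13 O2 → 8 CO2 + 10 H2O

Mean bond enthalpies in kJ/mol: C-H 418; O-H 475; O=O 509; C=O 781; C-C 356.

Bonds broken (reactants):
  C-C: 6 × 356 = 2136
  C-H: 20 × 418 = 8360
  O=O: 13 × 509 = 6617
  Σ(broken) = 17113 kJ
Bonds formed (products):
  C=O: 16 × 781 = 12496
  O-H: 20 × 475 = 9500
  Σ(formed) = 21996 kJ
ΔH = Σ(broken) − Σ(formed) = 17113 − 21996 = −4883 kJ

ΔH ≈ −4883 kJ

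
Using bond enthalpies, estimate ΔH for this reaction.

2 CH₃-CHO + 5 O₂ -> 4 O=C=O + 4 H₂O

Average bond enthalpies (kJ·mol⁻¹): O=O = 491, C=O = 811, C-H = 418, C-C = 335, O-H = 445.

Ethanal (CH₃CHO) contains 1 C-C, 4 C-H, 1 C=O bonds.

Bonds broken (reactants):
  C-C: 2 × 335 = 670
  C-H: 8 × 418 = 3344
  C=O: 2 × 811 = 1622
  O=O: 5 × 491 = 2455
  Σ(broken) = 8091 kJ
Bonds formed (products):
  C=O: 8 × 811 = 6488
  O-H: 8 × 445 = 3560
  Σ(formed) = 10048 kJ
ΔH = Σ(broken) − Σ(formed) = 8091 − 10048 = −1957 kJ

ΔH ≈ −1957 kJ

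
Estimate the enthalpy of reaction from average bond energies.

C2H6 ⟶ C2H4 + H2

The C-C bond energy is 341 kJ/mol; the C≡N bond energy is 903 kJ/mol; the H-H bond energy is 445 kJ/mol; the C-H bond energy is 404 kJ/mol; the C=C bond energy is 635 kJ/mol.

ΔH ≈ +69 kJ

Bonds broken (reactants):
  C-C: 1 × 341 = 341
  C-H: 6 × 404 = 2424
  Σ(broken) = 2765 kJ
Bonds formed (products):
  C-H: 4 × 404 = 1616
  C=C: 1 × 635 = 635
  H-H: 1 × 445 = 445
  Σ(formed) = 2696 kJ
ΔH = Σ(broken) − Σ(formed) = 2765 − 2696 = +69 kJ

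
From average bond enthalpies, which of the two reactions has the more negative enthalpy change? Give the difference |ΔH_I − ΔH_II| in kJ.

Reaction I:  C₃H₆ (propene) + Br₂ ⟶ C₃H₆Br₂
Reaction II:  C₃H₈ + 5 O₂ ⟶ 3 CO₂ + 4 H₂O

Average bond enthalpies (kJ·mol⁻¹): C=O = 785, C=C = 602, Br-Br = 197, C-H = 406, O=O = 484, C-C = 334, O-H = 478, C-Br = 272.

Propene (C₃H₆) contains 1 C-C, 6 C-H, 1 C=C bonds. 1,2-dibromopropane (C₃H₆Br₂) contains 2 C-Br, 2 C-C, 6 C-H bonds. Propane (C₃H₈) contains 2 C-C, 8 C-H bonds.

Reaction I:
  Bonds broken (reactants):
    Br-Br: 1 × 197 = 197
    C-C: 1 × 334 = 334
    C-H: 6 × 406 = 2436
    C=C: 1 × 602 = 602
    Σ(broken) = 3569 kJ
  Bonds formed (products):
    C-Br: 2 × 272 = 544
    C-C: 2 × 334 = 668
    C-H: 6 × 406 = 2436
    Σ(formed) = 3648 kJ
  ΔH_I = 3569 − 3648 = −79 kJ
Reaction II:
  Bonds broken (reactants):
    C-C: 2 × 334 = 668
    C-H: 8 × 406 = 3248
    O=O: 5 × 484 = 2420
    Σ(broken) = 6336 kJ
  Bonds formed (products):
    C=O: 6 × 785 = 4710
    O-H: 8 × 478 = 3824
    Σ(formed) = 8534 kJ
  ΔH_II = 6336 − 8534 = −2198 kJ
ΔH_I − ΔH_II = +2119 kJ, so reaction II has the more negative ΔH; |ΔH_I − ΔH_II| = 2119 kJ.

Reaction II, by 2119 kJ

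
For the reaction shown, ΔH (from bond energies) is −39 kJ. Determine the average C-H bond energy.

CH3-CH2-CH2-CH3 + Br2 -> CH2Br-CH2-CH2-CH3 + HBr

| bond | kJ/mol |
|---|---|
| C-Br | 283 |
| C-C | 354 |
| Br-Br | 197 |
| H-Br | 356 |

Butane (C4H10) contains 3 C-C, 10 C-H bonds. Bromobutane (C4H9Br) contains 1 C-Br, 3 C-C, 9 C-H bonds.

Let D be the C-H bond energy.
Σ(broken) = 1×197 + 3×354 + 10×D = 1259 + 10D
Σ(formed) = 1×283 + 3×354 + 9×D + 1×356 = 1701 + 9D
ΔH = Σ(broken) − Σ(formed) = (1259 + 10D) − (1701 + 9D) = −442 + D
Setting this equal to −39 kJ gives D = 403 kJ/mol.

D(C-H) ≈ 403 kJ/mol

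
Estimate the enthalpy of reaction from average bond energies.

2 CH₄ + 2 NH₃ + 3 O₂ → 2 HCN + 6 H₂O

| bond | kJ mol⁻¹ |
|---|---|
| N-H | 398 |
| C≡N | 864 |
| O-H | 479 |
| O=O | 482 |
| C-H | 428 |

ΔH ≈ −1074 kJ

Bonds broken (reactants):
  C-H: 8 × 428 = 3424
  N-H: 6 × 398 = 2388
  O=O: 3 × 482 = 1446
  Σ(broken) = 7258 kJ
Bonds formed (products):
  C≡N: 2 × 864 = 1728
  C-H: 2 × 428 = 856
  O-H: 12 × 479 = 5748
  Σ(formed) = 8332 kJ
ΔH = Σ(broken) − Σ(formed) = 7258 − 8332 = −1074 kJ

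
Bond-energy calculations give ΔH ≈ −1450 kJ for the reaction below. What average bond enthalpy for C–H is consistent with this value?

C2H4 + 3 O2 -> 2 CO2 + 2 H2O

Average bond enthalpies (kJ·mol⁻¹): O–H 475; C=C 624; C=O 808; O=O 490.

Let D be the C–H bond energy.
Σ(broken) = 4×D + 1×624 + 3×490 = 2094 + 4D
Σ(formed) = 4×808 + 4×475 = 5132
ΔH = Σ(broken) − Σ(formed) = (2094 + 4D) − (5132) = −3038 + 4D
Setting this equal to −1450 kJ gives 4D = 1588, so D = 397 kJ/mol.

D(C–H) ≈ 397 kJ/mol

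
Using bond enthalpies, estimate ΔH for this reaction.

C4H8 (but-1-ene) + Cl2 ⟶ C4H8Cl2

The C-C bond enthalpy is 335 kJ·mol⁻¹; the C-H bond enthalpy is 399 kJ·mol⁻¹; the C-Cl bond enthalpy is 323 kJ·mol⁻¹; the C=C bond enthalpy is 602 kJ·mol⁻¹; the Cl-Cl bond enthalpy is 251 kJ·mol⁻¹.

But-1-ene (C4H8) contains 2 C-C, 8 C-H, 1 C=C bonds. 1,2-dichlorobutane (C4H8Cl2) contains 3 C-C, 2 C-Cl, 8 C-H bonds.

ΔH ≈ −128 kJ

Bonds broken (reactants):
  C-C: 2 × 335 = 670
  C-H: 8 × 399 = 3192
  C=C: 1 × 602 = 602
  Cl-Cl: 1 × 251 = 251
  Σ(broken) = 4715 kJ
Bonds formed (products):
  C-C: 3 × 335 = 1005
  C-Cl: 2 × 323 = 646
  C-H: 8 × 399 = 3192
  Σ(formed) = 4843 kJ
ΔH = Σ(broken) − Σ(formed) = 4715 − 4843 = −128 kJ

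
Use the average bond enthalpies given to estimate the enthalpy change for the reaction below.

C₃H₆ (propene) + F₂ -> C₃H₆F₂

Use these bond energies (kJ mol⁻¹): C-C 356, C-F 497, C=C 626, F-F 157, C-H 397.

Bonds broken (reactants):
  C-C: 1 × 356 = 356
  C-H: 6 × 397 = 2382
  C=C: 1 × 626 = 626
  F-F: 1 × 157 = 157
  Σ(broken) = 3521 kJ
Bonds formed (products):
  C-C: 2 × 356 = 712
  C-F: 2 × 497 = 994
  C-H: 6 × 397 = 2382
  Σ(formed) = 4088 kJ
ΔH = Σ(broken) − Σ(formed) = 3521 − 4088 = −567 kJ

ΔH ≈ −567 kJ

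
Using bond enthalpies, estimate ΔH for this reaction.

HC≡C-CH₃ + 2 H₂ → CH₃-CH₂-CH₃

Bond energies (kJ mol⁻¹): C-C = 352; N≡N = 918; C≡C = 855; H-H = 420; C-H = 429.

ΔH ≈ −373 kJ

Bonds broken (reactants):
  C≡C: 1 × 855 = 855
  C-C: 1 × 352 = 352
  C-H: 4 × 429 = 1716
  H-H: 2 × 420 = 840
  Σ(broken) = 3763 kJ
Bonds formed (products):
  C-C: 2 × 352 = 704
  C-H: 8 × 429 = 3432
  Σ(formed) = 4136 kJ
ΔH = Σ(broken) − Σ(formed) = 3763 − 4136 = −373 kJ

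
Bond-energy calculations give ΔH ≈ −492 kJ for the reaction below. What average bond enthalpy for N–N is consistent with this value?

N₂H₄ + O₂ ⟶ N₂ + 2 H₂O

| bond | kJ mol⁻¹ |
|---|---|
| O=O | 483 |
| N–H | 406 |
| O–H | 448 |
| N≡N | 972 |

Let D be the N–N bond energy.
Σ(broken) = 4×406 + 1×D + 1×483 = 2107 + D
Σ(formed) = 1×972 + 4×448 = 2764
ΔH = Σ(broken) − Σ(formed) = (2107 + D) − (2764) = −657 + D
Setting this equal to −492 kJ gives D = 165 kJ/mol.

D(N–N) ≈ 165 kJ/mol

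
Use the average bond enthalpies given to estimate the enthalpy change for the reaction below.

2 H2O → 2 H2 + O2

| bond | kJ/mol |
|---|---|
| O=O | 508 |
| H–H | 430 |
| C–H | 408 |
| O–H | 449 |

Bonds broken (reactants):
  O–H: 4 × 449 = 1796
  Σ(broken) = 1796 kJ
Bonds formed (products):
  H–H: 2 × 430 = 860
  O=O: 1 × 508 = 508
  Σ(formed) = 1368 kJ
ΔH = Σ(broken) − Σ(formed) = 1796 − 1368 = +428 kJ

ΔH ≈ +428 kJ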